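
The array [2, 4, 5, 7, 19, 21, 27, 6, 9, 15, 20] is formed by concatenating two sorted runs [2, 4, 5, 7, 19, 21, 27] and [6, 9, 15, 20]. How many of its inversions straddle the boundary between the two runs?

12 cross-inversions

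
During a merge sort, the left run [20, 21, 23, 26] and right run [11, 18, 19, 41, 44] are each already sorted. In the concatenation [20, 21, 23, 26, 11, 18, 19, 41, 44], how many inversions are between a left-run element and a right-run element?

12

For each element r of the right run, count left-run elements greater than r:
r = 11: 20, 21, 23, 26 → 4
r = 18: 20, 21, 23, 26 → 4
r = 19: 20, 21, 23, 26 → 4
r = 41: none → 0
r = 44: none → 0
Cross-inversions: 4 + 4 + 4 + 0 + 0 = 12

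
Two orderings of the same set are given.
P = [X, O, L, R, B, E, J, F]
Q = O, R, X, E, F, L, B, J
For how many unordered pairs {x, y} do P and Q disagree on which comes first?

Disagreeing pairs: 8

Assign each item its position (1..8) in the first ordering, then rewrite the second ordering as that position sequence:
positions: X→1, O→2, L→3, R→4, B→5, E→6, J→7, F→8
second ordering as positions: [2, 4, 1, 6, 8, 3, 5, 7]
Discordant pairs = inversions in this position sequence.
2: 1 → 1
4: 1, 3 → 2
1: 0
6: 3, 5 → 2
8: 3, 5, 7 → 3
3: 0
5: 0
7: 0
Total: 1 + 2 + 0 + 2 + 3 + 0 + 0 + 0 = 8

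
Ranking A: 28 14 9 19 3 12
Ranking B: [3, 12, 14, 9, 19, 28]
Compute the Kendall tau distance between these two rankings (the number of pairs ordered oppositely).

11 discordant pairs

Assign each item its position (1..6) in the first ordering, then rewrite the second ordering as that position sequence:
positions: 28→1, 14→2, 9→3, 19→4, 3→5, 12→6
second ordering as positions: [5, 6, 2, 3, 4, 1]
Discordant pairs = inversions in this position sequence.
5: 2, 3, 4, 1 → 4
6: 2, 3, 4, 1 → 4
2: 1 → 1
3: 1 → 1
4: 1 → 1
1: 0
Total: 4 + 4 + 1 + 1 + 1 + 0 = 11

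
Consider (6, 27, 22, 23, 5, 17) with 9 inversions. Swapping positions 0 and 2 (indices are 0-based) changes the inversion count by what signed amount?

Positions 0 and 2 hold 6 and 22; after swapping, the array is [22, 27, 6, 23, 5, 17].
Count, for each position, how many later elements it exceeds:
22: 3
27: 4
6: 1
23: 2
5: 0
17: 0
Sum: 3 + 4 + 1 + 2 + 0 + 0 = 10
Change: 10 − 9 = +1

+1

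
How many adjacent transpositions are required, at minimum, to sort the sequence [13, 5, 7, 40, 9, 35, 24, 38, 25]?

11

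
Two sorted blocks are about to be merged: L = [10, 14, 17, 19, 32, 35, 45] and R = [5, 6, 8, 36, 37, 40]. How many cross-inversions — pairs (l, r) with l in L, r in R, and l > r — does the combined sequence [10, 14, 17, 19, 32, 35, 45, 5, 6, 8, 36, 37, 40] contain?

24

For each element r of the right run, count left-run elements greater than r:
r = 5: 10, 14, 17, 19, 32, 35, 45 → 7
r = 6: 10, 14, 17, 19, 32, 35, 45 → 7
r = 8: 10, 14, 17, 19, 32, 35, 45 → 7
r = 36: 45 → 1
r = 37: 45 → 1
r = 40: 45 → 1
Cross-inversions: 7 + 7 + 7 + 1 + 1 + 1 = 24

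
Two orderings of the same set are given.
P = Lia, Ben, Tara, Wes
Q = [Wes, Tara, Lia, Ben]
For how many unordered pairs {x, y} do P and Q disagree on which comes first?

5 disagreeing pairs

Assign each item its position (1..4) in the first ordering, then rewrite the second ordering as that position sequence:
positions: Lia→1, Ben→2, Tara→3, Wes→4
second ordering as positions: [4, 3, 1, 2]
Discordant pairs = inversions in this position sequence.
4: 3, 1, 2 → 3
3: 1, 2 → 2
1: 0
2: 0
Total: 3 + 2 + 0 + 0 = 5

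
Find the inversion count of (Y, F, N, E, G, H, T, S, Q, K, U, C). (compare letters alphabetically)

32

Sweep left to right; for each value list the smaller values that follow it:
Y: 11
F: 2
N: 5
E: 1
G: 1
H: 1
T: 4
S: 3
Q: 2
K: 1
U: 1
C: 0
Sum: 11 + 2 + 5 + 1 + 1 + 1 + 4 + 3 + 2 + 1 + 1 + 0 = 32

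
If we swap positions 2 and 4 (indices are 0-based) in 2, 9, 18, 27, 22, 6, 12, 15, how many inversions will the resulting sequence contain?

Inversions: 12

Positions 2 and 4 hold 18 and 22; after swapping, the array is [2, 9, 22, 27, 18, 6, 12, 15].
Element-by-element contributions:
2 → none → 0
9 → 6 → 1
22 → 18, 6, 12, 15 → 4
27 → 18, 6, 12, 15 → 4
18 → 6, 12, 15 → 3
6 → none → 0
12 → none → 0
15 → none → 0
Sum: 0 + 1 + 4 + 4 + 3 + 0 + 0 + 0 = 12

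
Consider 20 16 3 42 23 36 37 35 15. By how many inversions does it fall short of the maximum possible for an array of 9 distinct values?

20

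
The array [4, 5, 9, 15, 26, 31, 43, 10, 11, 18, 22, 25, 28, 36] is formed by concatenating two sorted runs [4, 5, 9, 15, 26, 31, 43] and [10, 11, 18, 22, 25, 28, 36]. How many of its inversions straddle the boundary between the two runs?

20 split inversions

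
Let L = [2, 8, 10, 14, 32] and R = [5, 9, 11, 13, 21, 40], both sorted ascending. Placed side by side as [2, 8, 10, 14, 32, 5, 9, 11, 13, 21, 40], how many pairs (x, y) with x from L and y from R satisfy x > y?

12 split inversions

For each element r of the right run, count left-run elements greater than r:
r = 5: 8, 10, 14, 32 → 4
r = 9: 10, 14, 32 → 3
r = 11: 14, 32 → 2
r = 13: 14, 32 → 2
r = 21: 32 → 1
r = 40: none → 0
Cross-inversions: 4 + 3 + 2 + 2 + 1 + 0 = 12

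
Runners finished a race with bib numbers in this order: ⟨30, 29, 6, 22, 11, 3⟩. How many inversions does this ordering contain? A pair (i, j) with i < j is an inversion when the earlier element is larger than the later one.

Out-of-order pairs: 13

Sweep left to right; for each value list the smaller values that follow it:
30: 5
29: 4
6: 1
22: 2
11: 1
3: 0
Sum: 5 + 4 + 1 + 2 + 1 + 0 = 13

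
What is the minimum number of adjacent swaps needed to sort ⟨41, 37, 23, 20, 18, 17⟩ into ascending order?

There are 15 adjacent swaps.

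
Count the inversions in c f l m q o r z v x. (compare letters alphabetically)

3

Count, for each position, how many later elements it exceeds:
c → none → 0
f → none → 0
l → none → 0
m → none → 0
q → o → 1
o → none → 0
r → none → 0
z → v, x → 2
v → none → 0
x → none → 0
Sum: 0 + 0 + 0 + 0 + 1 + 0 + 0 + 2 + 0 + 0 = 3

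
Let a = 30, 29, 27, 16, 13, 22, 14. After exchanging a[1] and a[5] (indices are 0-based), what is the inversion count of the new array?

Positions 1 and 5 hold 29 and 22; after swapping, the array is [30, 22, 27, 16, 13, 29, 14].
Count, for each position, how many later elements it exceeds:
30 → 22, 27, 16, 13, 29, 14 → 6
22 → 16, 13, 14 → 3
27 → 16, 13, 14 → 3
16 → 13, 14 → 2
13 → none → 0
29 → 14 → 1
14 → none → 0
Sum: 6 + 3 + 3 + 2 + 0 + 1 + 0 = 15

15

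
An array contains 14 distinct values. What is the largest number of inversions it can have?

A reversed (strictly descending) arrangement makes every pair an inversion, giving C(14, 2) inversions.
C(14, 2) = 14·13/2 = 91

91 inversions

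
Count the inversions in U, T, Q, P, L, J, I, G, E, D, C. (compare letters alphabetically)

For each element, count later entries that are smaller:
U: 10
T: 9
Q: 8
P: 7
L: 6
J: 5
I: 4
G: 3
E: 2
D: 1
C: 0
Sum: 10 + 9 + 8 + 7 + 6 + 5 + 4 + 3 + 2 + 1 + 0 = 55

55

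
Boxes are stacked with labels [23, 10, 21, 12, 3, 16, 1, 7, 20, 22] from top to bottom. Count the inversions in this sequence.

Count, for each position, how many later elements it exceeds:
23 → 10, 21, 12, 3, 16, 1, 7, 20, 22 → 9
10 → 3, 1, 7 → 3
21 → 12, 3, 16, 1, 7, 20 → 6
12 → 3, 1, 7 → 3
3 → 1 → 1
16 → 1, 7 → 2
1 → none → 0
7 → none → 0
20 → none → 0
22 → none → 0
Sum: 9 + 3 + 6 + 3 + 1 + 2 + 0 + 0 + 0 + 0 = 24

24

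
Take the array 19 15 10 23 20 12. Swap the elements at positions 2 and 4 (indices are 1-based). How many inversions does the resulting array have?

9 inversions

Positions 2 and 4 hold 15 and 23; after swapping, the array is [19, 23, 10, 15, 20, 12].
Count, for each position, how many later elements it exceeds:
19: 3
23: 4
10: 0
15: 1
20: 1
12: 0
Sum: 3 + 4 + 0 + 1 + 1 + 0 = 9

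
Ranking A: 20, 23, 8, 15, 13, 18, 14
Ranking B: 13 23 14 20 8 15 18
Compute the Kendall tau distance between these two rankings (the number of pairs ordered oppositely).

Assign each item its position (1..7) in the first ordering, then rewrite the second ordering as that position sequence:
positions: 20→1, 23→2, 8→3, 15→4, 13→5, 18→6, 14→7
second ordering as positions: [5, 2, 7, 1, 3, 4, 6]
Discordant pairs = inversions in this position sequence.
5: 2, 1, 3, 4 → 4
2: 1 → 1
7: 1, 3, 4, 6 → 4
1: 0
3: 0
4: 0
6: 0
Total: 4 + 1 + 4 + 0 + 0 + 0 + 0 = 9

There are 9 discordant pairs.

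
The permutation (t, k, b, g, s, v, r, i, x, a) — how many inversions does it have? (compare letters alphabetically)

23

Element-by-element contributions:
t → k, b, g, s, r, i, a → 7
k → b, g, i, a → 4
b → a → 1
g → a → 1
s → r, i, a → 3
v → r, i, a → 3
r → i, a → 2
i → a → 1
x → a → 1
a → none → 0
Sum: 7 + 4 + 1 + 1 + 3 + 3 + 2 + 1 + 1 + 0 = 23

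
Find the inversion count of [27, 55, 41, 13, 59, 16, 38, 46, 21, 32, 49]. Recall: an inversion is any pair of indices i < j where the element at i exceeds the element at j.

26

Element-by-element contributions:
27 → 13, 16, 21 → 3
55 → 41, 13, 16, 38, 46, 21, 32, 49 → 8
41 → 13, 16, 38, 21, 32 → 5
13 → none → 0
59 → 16, 38, 46, 21, 32, 49 → 6
16 → none → 0
38 → 21, 32 → 2
46 → 21, 32 → 2
21 → none → 0
32 → none → 0
49 → none → 0
Sum: 3 + 8 + 5 + 0 + 6 + 0 + 2 + 2 + 0 + 0 + 0 = 26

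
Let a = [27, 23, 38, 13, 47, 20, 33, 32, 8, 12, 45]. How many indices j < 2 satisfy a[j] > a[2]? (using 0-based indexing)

0 such elements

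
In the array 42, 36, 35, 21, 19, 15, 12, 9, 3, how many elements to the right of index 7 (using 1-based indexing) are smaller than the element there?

2

The element at index 7 is 12.
Elements after it: 9, 3
Those smaller than 12: 9, 3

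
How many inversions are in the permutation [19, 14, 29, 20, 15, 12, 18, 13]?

Sweep left to right; for each value list the smaller values that follow it:
19: 5
14: 2
29: 5
20: 4
15: 2
12: 0
18: 1
13: 0
Sum: 5 + 2 + 5 + 4 + 2 + 0 + 1 + 0 = 19

19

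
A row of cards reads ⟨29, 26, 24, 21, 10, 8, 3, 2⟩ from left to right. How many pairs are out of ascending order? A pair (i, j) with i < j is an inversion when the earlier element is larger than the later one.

Sweep left to right; for each value list the smaller values that follow it:
29: 7
26: 6
24: 5
21: 4
10: 3
8: 2
3: 1
2: 0
Sum: 7 + 6 + 5 + 4 + 3 + 2 + 1 + 0 = 28

There are 28 inversions.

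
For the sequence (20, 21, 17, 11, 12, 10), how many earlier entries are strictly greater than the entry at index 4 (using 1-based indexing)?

The element at index 4 is 11.
Elements before it: 20, 21, 17
Those larger than 11: 20, 21, 17

3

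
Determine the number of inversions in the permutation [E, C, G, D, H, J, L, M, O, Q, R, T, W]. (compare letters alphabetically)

Element-by-element contributions:
E → C, D → 2
C → none → 0
G → D → 1
D → none → 0
H → none → 0
J → none → 0
L → none → 0
M → none → 0
O → none → 0
Q → none → 0
R → none → 0
T → none → 0
W → none → 0
Sum: 2 + 0 + 1 + 0 + 0 + 0 + 0 + 0 + 0 + 0 + 0 + 0 + 0 = 3

Inversions: 3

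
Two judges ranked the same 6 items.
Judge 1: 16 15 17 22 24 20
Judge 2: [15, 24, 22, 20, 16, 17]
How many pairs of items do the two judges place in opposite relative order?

8

Assign each item its position (1..6) in the first ordering, then rewrite the second ordering as that position sequence:
positions: 16→1, 15→2, 17→3, 22→4, 24→5, 20→6
second ordering as positions: [2, 5, 4, 6, 1, 3]
Discordant pairs = inversions in this position sequence.
2: 1 → 1
5: 4, 1, 3 → 3
4: 1, 3 → 2
6: 1, 3 → 2
1: 0
3: 0
Total: 1 + 3 + 2 + 2 + 0 + 0 = 8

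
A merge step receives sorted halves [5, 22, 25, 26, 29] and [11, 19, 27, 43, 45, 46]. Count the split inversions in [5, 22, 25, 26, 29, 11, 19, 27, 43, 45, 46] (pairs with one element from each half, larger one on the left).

9 split inversions

Take each right-half value and tally the left-half values above it:
r = 11: 22, 25, 26, 29 → 4
r = 19: 22, 25, 26, 29 → 4
r = 27: 29 → 1
r = 43: none → 0
r = 45: none → 0
r = 46: none → 0
Cross-inversions: 4 + 4 + 1 + 0 + 0 + 0 = 9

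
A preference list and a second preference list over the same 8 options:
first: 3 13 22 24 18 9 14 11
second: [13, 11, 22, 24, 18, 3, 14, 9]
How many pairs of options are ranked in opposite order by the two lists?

Assign each item its position (1..8) in the first ordering, then rewrite the second ordering as that position sequence:
positions: 3→1, 13→2, 22→3, 24→4, 18→5, 9→6, 14→7, 11→8
second ordering as positions: [2, 8, 3, 4, 5, 1, 7, 6]
Discordant pairs = inversions in this position sequence.
2: 1 → 1
8: 3, 4, 5, 1, 7, 6 → 6
3: 1 → 1
4: 1 → 1
5: 1 → 1
1: 0
7: 6 → 1
6: 0
Total: 1 + 6 + 1 + 1 + 1 + 0 + 1 + 0 = 11

11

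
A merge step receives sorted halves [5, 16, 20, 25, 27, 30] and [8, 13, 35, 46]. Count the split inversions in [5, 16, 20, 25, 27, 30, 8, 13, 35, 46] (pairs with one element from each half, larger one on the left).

10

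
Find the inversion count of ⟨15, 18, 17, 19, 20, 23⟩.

Element-by-element contributions:
15: 0
18: 1
17: 0
19: 0
20: 0
23: 0
Sum: 0 + 1 + 0 + 0 + 0 + 0 = 1

Inversions: 1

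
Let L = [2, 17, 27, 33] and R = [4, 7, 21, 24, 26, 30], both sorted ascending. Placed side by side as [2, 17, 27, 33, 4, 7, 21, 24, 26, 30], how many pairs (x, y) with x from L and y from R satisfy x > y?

Take each right-half value and tally the left-half values above it:
r = 4: 17, 27, 33 → 3
r = 7: 17, 27, 33 → 3
r = 21: 27, 33 → 2
r = 24: 27, 33 → 2
r = 26: 27, 33 → 2
r = 30: 33 → 1
Cross-inversions: 3 + 3 + 2 + 2 + 2 + 1 = 13

13 cross-inversions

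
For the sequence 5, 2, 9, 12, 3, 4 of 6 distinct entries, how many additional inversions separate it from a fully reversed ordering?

Maximum inversions for 6 distinct elements is C(6, 2) = 6·5/2 = 15.
Current inversions — for each element, count later smaller elements:
5: 3
2: 0
9: 2
12: 2
3: 0
4: 0
Current total: 3 + 0 + 2 + 2 + 0 + 0 = 7
Shortfall: 15 − 7 = 8

8 inversions short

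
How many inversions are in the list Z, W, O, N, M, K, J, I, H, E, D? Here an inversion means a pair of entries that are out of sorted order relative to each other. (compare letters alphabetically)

55 inversions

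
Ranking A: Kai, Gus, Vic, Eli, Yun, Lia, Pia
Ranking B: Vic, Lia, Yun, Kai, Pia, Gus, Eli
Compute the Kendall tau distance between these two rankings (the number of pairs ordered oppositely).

11

Assign each item its position (1..7) in the first ordering, then rewrite the second ordering as that position sequence:
positions: Kai→1, Gus→2, Vic→3, Eli→4, Yun→5, Lia→6, Pia→7
second ordering as positions: [3, 6, 5, 1, 7, 2, 4]
Discordant pairs = inversions in this position sequence.
3: 1, 2 → 2
6: 5, 1, 2, 4 → 4
5: 1, 2, 4 → 3
1: 0
7: 2, 4 → 2
2: 0
4: 0
Total: 2 + 4 + 3 + 0 + 2 + 0 + 0 = 11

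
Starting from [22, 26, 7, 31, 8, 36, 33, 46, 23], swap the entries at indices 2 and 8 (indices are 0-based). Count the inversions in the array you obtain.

14 inversions

Positions 2 and 8 hold 7 and 23; after swapping, the array is [22, 26, 23, 31, 8, 36, 33, 46, 7].
Sweep left to right; for each value list the smaller values that follow it:
22: 2
26: 3
23: 2
31: 2
8: 1
36: 2
33: 1
46: 1
7: 0
Sum: 2 + 3 + 2 + 2 + 1 + 2 + 1 + 1 + 0 = 14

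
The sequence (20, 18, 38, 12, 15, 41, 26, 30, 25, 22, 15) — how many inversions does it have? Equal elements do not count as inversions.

28 out-of-order pairs

Count, for each position, how many later elements it exceeds:
20: 4
18: 3
38: 7
12: 0
15: 0
41: 5
26: 3
30: 3
25: 2
22: 1
15: 0
Sum: 4 + 3 + 7 + 0 + 0 + 5 + 3 + 3 + 2 + 1 + 0 = 28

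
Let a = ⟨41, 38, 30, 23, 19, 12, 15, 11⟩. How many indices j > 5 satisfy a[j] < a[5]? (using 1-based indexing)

3 such elements

The element at index 5 is 19.
Elements after it: 12, 15, 11
Those smaller than 19: 12, 15, 11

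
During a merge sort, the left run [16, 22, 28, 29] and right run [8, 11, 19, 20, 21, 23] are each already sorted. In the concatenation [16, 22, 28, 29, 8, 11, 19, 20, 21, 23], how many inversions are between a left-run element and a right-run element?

Count, for every r in R, how many entries of L exceed r:
r = 8: 16, 22, 28, 29 → 4
r = 11: 16, 22, 28, 29 → 4
r = 19: 22, 28, 29 → 3
r = 20: 22, 28, 29 → 3
r = 21: 22, 28, 29 → 3
r = 23: 28, 29 → 2
Cross-inversions: 4 + 4 + 3 + 3 + 3 + 2 = 19

19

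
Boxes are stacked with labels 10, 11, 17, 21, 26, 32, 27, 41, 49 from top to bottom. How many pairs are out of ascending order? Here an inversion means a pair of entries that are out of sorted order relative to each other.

1

For each element, count later entries that are smaller:
10 → none → 0
11 → none → 0
17 → none → 0
21 → none → 0
26 → none → 0
32 → 27 → 1
27 → none → 0
41 → none → 0
49 → none → 0
Sum: 0 + 0 + 0 + 0 + 0 + 1 + 0 + 0 + 0 = 1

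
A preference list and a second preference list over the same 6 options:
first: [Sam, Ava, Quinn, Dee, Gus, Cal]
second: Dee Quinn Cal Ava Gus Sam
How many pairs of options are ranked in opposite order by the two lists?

Assign each item its position (1..6) in the first ordering, then rewrite the second ordering as that position sequence:
positions: Sam→1, Ava→2, Quinn→3, Dee→4, Gus→5, Cal→6
second ordering as positions: [4, 3, 6, 2, 5, 1]
Discordant pairs = inversions in this position sequence.
4: 3, 2, 1 → 3
3: 2, 1 → 2
6: 2, 5, 1 → 3
2: 1 → 1
5: 1 → 1
1: 0
Total: 3 + 2 + 3 + 1 + 1 + 0 = 10

There are 10 pairs.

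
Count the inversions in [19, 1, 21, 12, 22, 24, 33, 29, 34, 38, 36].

There are 5 out-of-order pairs.

Sweep left to right; for each value list the smaller values that follow it:
19: 2
1: 0
21: 1
12: 0
22: 0
24: 0
33: 1
29: 0
34: 0
38: 1
36: 0
Sum: 2 + 0 + 1 + 0 + 0 + 0 + 1 + 0 + 0 + 1 + 0 = 5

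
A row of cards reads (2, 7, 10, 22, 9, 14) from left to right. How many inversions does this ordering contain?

Out-of-order pairs: 3

Count, for each position, how many later elements it exceeds:
2 → none → 0
7 → none → 0
10 → 9 → 1
22 → 9, 14 → 2
9 → none → 0
14 → none → 0
Sum: 0 + 0 + 1 + 2 + 0 + 0 = 3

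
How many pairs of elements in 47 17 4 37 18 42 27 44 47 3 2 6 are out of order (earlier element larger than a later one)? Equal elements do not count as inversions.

38

Element-by-element contributions:
47 → 17, 4, 37, 18, 42, 27, 44, 3, 2, 6 → 10
17 → 4, 3, 2, 6 → 4
4 → 3, 2 → 2
37 → 18, 27, 3, 2, 6 → 5
18 → 3, 2, 6 → 3
42 → 27, 3, 2, 6 → 4
27 → 3, 2, 6 → 3
44 → 3, 2, 6 → 3
47 → 3, 2, 6 → 3
3 → 2 → 1
2 → none → 0
6 → none → 0
Sum: 10 + 4 + 2 + 5 + 3 + 4 + 3 + 3 + 3 + 1 + 0 + 0 = 38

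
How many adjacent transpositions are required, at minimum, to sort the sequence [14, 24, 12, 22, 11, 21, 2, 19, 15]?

Each adjacent swap fixes exactly one inversion, so the minimum swap count equals the number of inversions.
Count inversions — for each element, later elements that are smaller:
14: 12, 11, 2 → 3
24: 12, 22, 11, 21, 2, 19, 15 → 7
12: 11, 2 → 2
22: 11, 21, 2, 19, 15 → 5
11: 2 → 1
21: 2, 19, 15 → 3
2: none → 0
19: 15 → 1
15: none → 0
Total inversions: 3 + 7 + 2 + 5 + 1 + 3 + 0 + 1 + 0 = 22

22 swaps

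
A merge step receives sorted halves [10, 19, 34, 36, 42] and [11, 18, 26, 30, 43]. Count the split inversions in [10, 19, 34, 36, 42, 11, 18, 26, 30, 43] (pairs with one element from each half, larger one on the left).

Take each right-half value and tally the left-half values above it:
r = 11: 19, 34, 36, 42 → 4
r = 18: 19, 34, 36, 42 → 4
r = 26: 34, 36, 42 → 3
r = 30: 34, 36, 42 → 3
r = 43: none → 0
Cross-inversions: 4 + 4 + 3 + 3 + 0 = 14

14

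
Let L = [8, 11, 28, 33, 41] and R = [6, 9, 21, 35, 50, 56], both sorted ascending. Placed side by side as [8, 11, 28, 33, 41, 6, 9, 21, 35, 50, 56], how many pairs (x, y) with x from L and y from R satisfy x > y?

Take each right-half value and tally the left-half values above it:
r = 6: 8, 11, 28, 33, 41 → 5
r = 9: 11, 28, 33, 41 → 4
r = 21: 28, 33, 41 → 3
r = 35: 41 → 1
r = 50: none → 0
r = 56: none → 0
Cross-inversions: 5 + 4 + 3 + 1 + 0 + 0 = 13

13 cross-inversions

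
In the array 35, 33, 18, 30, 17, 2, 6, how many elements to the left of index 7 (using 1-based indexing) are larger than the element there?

The element at index 7 is 6.
Elements before it: 35, 33, 18, 30, 17, 2
Those larger than 6: 35, 33, 18, 30, 17

5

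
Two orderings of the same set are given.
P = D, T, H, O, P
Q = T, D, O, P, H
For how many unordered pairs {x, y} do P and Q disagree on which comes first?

Disagreeing pairs: 3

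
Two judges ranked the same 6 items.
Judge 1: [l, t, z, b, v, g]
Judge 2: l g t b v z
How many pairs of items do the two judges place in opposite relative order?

6

Assign each item its position (1..6) in the first ordering, then rewrite the second ordering as that position sequence:
positions: l→1, t→2, z→3, b→4, v→5, g→6
second ordering as positions: [1, 6, 2, 4, 5, 3]
Discordant pairs = inversions in this position sequence.
1: 0
6: 2, 4, 5, 3 → 4
2: 0
4: 3 → 1
5: 3 → 1
3: 0
Total: 0 + 4 + 0 + 1 + 1 + 0 = 6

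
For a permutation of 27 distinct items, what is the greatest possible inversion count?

Inversions: 351

A reversed (strictly descending) arrangement makes every pair an inversion, giving C(27, 2) inversions.
C(27, 2) = 27·26/2 = 351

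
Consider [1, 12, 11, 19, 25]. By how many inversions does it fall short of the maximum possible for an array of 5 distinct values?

Maximum inversions for 5 distinct elements is C(5, 2) = 5·4/2 = 10.
Current inversions — for each element, count later smaller elements:
1: 0
12: 1
11: 0
19: 0
25: 0
Current total: 0 + 1 + 0 + 0 + 0 = 1
Shortfall: 10 − 1 = 9

9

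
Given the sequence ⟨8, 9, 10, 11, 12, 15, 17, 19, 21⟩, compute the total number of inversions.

There are 0 inversions.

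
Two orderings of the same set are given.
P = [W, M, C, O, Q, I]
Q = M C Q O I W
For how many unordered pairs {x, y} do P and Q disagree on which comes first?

Assign each item its position (1..6) in the first ordering, then rewrite the second ordering as that position sequence:
positions: W→1, M→2, C→3, O→4, Q→5, I→6
second ordering as positions: [2, 3, 5, 4, 6, 1]
Discordant pairs = inversions in this position sequence.
2: 1 → 1
3: 1 → 1
5: 4, 1 → 2
4: 1 → 1
6: 1 → 1
1: 0
Total: 1 + 1 + 2 + 1 + 1 + 0 = 6

6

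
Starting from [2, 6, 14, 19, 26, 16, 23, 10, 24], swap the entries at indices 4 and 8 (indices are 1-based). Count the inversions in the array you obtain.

Positions 4 and 8 hold 19 and 10; after swapping, the array is [2, 6, 14, 10, 26, 16, 23, 19, 24].
Element-by-element contributions:
2 → none → 0
6 → none → 0
14 → 10 → 1
10 → none → 0
26 → 16, 23, 19, 24 → 4
16 → none → 0
23 → 19 → 1
19 → none → 0
24 → none → 0
Sum: 0 + 0 + 1 + 0 + 4 + 0 + 1 + 0 + 0 = 6

There are 6 inversions.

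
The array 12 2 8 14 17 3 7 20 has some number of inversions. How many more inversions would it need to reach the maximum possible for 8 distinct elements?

Maximum inversions for 8 distinct elements is C(8, 2) = 8·7/2 = 28.
Current inversions — for each element, count later smaller elements:
12: 4
2: 0
8: 2
14: 2
17: 2
3: 0
7: 0
20: 0
Current total: 4 + 0 + 2 + 2 + 2 + 0 + 0 + 0 = 10
Shortfall: 28 − 10 = 18

18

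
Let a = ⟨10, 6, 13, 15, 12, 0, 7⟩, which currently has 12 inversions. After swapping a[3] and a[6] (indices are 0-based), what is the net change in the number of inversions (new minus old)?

Positions 3 and 6 hold 15 and 7; after swapping, the array is [10, 6, 13, 7, 12, 0, 15].
Count, for each position, how many later elements it exceeds:
10 → 6, 7, 0 → 3
6 → 0 → 1
13 → 7, 12, 0 → 3
7 → 0 → 1
12 → 0 → 1
0 → none → 0
15 → none → 0
Sum: 3 + 1 + 3 + 1 + 1 + 0 + 0 = 9
Change: 9 − 12 = -3

-3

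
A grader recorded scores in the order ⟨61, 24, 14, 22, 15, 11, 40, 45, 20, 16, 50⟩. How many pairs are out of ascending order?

27

Count, for each position, how many later elements it exceeds:
61 → 24, 14, 22, 15, 11, 40, 45, 20, 16, 50 → 10
24 → 14, 22, 15, 11, 20, 16 → 6
14 → 11 → 1
22 → 15, 11, 20, 16 → 4
15 → 11 → 1
11 → none → 0
40 → 20, 16 → 2
45 → 20, 16 → 2
20 → 16 → 1
16 → none → 0
50 → none → 0
Sum: 10 + 6 + 1 + 4 + 1 + 0 + 2 + 2 + 1 + 0 + 0 = 27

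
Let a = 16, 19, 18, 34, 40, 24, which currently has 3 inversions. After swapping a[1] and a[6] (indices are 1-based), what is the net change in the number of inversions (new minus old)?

+5

Positions 1 and 6 hold 16 and 24; after swapping, the array is [24, 19, 18, 34, 40, 16].
Count, for each position, how many later elements it exceeds:
24: 3
19: 2
18: 1
34: 1
40: 1
16: 0
Sum: 3 + 2 + 1 + 1 + 1 + 0 = 8
Change: 8 − 3 = +5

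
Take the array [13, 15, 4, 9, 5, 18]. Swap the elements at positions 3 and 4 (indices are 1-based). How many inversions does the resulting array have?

8

Positions 3 and 4 hold 4 and 9; after swapping, the array is [13, 15, 9, 4, 5, 18].
Sweep left to right; for each value list the smaller values that follow it:
13 → 9, 4, 5 → 3
15 → 9, 4, 5 → 3
9 → 4, 5 → 2
4 → none → 0
5 → none → 0
18 → none → 0
Sum: 3 + 3 + 2 + 0 + 0 + 0 = 8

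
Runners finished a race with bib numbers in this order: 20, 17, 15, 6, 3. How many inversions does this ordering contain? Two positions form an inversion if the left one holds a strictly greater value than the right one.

10

Inversion pairs (indices are 0-based):
(0,1): 20 > 17
(0,2): 20 > 15
(0,3): 20 > 6
(0,4): 20 > 3
(1,2): 17 > 15
(1,3): 17 > 6
(1,4): 17 > 3
(2,3): 15 > 6
(2,4): 15 > 3
(3,4): 6 > 3
That's 10 pairs.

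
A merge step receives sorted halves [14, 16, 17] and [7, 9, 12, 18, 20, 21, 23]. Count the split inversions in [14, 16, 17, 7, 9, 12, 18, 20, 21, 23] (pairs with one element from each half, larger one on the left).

For each element r of the right run, count left-run elements greater than r:
r = 7: 14, 16, 17 → 3
r = 9: 14, 16, 17 → 3
r = 12: 14, 16, 17 → 3
r = 18: none → 0
r = 20: none → 0
r = 21: none → 0
r = 23: none → 0
Cross-inversions: 3 + 3 + 3 + 0 + 0 + 0 + 0 = 9

9 cross-inversions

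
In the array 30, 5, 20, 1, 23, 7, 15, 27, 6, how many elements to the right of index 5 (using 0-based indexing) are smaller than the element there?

The element at index 5 is 7.
Elements after it: 15, 27, 6
Those smaller than 7: 6

1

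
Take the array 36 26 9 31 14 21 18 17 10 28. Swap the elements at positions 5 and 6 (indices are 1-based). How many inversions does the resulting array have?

29 inversions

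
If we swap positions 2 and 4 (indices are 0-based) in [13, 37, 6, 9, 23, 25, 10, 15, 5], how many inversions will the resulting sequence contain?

24 inversions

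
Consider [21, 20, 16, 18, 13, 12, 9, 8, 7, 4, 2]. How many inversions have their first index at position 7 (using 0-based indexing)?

3

The element at index 7 is 8.
Elements after it: 7, 4, 2
Those smaller than 8: 7, 4, 2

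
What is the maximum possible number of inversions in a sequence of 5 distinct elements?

The maximum occurs when the array is in strictly decreasing order: every one of the C(5, 2) pairs is inverted.
C(5, 2) = 5·4/2 = 10

10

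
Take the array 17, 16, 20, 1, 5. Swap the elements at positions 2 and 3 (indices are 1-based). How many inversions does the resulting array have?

Positions 2 and 3 hold 16 and 20; after swapping, the array is [17, 20, 16, 1, 5].
Sweep left to right; for each value list the smaller values that follow it:
17: 3
20: 3
16: 2
1: 0
5: 0
Sum: 3 + 3 + 2 + 0 + 0 = 8

8 inversions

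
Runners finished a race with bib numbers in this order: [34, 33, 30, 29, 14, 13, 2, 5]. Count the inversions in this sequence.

Sweep left to right; for each value list the smaller values that follow it:
34 → 33, 30, 29, 14, 13, 2, 5 → 7
33 → 30, 29, 14, 13, 2, 5 → 6
30 → 29, 14, 13, 2, 5 → 5
29 → 14, 13, 2, 5 → 4
14 → 13, 2, 5 → 3
13 → 2, 5 → 2
2 → none → 0
5 → none → 0
Sum: 7 + 6 + 5 + 4 + 3 + 2 + 0 + 0 = 27

There are 27 inversions.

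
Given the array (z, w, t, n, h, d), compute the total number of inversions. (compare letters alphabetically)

Count, for each position, how many later elements it exceeds:
z → w, t, n, h, d → 5
w → t, n, h, d → 4
t → n, h, d → 3
n → h, d → 2
h → d → 1
d → none → 0
Sum: 5 + 4 + 3 + 2 + 1 + 0 = 15

Inversions: 15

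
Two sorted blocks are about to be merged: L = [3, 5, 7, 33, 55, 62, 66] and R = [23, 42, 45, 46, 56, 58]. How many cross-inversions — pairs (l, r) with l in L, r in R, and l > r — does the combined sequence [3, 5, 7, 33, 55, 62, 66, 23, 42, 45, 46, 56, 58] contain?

Cross-inversions: 17

For each element r of the right run, count left-run elements greater than r:
r = 23: 33, 55, 62, 66 → 4
r = 42: 55, 62, 66 → 3
r = 45: 55, 62, 66 → 3
r = 46: 55, 62, 66 → 3
r = 56: 62, 66 → 2
r = 58: 62, 66 → 2
Cross-inversions: 4 + 3 + 3 + 3 + 2 + 2 = 17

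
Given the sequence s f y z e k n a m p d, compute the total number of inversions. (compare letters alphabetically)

Count, for each position, how many later elements it exceeds:
s: 8
f: 3
y: 7
z: 7
e: 2
k: 2
n: 3
a: 0
m: 1
p: 1
d: 0
Sum: 8 + 3 + 7 + 7 + 2 + 2 + 3 + 0 + 1 + 1 + 0 = 34

34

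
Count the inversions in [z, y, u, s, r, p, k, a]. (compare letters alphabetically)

28 inversions

Count, for each position, how many later elements it exceeds:
z: 7
y: 6
u: 5
s: 4
r: 3
p: 2
k: 1
a: 0
Sum: 7 + 6 + 5 + 4 + 3 + 2 + 1 + 0 = 28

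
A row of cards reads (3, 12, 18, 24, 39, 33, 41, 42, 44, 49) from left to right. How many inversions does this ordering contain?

1 out-of-order pair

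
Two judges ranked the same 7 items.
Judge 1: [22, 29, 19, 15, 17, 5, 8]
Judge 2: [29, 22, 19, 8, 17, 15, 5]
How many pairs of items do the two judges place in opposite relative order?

Assign each item its position (1..7) in the first ordering, then rewrite the second ordering as that position sequence:
positions: 22→1, 29→2, 19→3, 15→4, 17→5, 5→6, 8→7
second ordering as positions: [2, 1, 3, 7, 5, 4, 6]
Discordant pairs = inversions in this position sequence.
2: 1 → 1
1: 0
3: 0
7: 5, 4, 6 → 3
5: 4 → 1
4: 0
6: 0
Total: 1 + 0 + 0 + 3 + 1 + 0 + 0 = 5

5 discordant pairs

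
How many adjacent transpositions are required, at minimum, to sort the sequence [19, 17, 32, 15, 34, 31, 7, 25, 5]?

23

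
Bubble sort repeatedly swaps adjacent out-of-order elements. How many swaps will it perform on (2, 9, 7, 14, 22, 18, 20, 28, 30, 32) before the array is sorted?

Adjacent swaps: 3

Each adjacent swap fixes exactly one inversion, so the minimum swap count equals the number of inversions.
Count inversions — for each element, later elements that are smaller:
2: none → 0
9: 7 → 1
7: none → 0
14: none → 0
22: 18, 20 → 2
18: none → 0
20: none → 0
28: none → 0
30: none → 0
32: none → 0
Total inversions: 0 + 1 + 0 + 0 + 2 + 0 + 0 + 0 + 0 + 0 = 3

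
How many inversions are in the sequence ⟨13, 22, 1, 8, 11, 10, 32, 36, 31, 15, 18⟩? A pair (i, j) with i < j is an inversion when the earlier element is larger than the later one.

Count, for each position, how many later elements it exceeds:
13 → 1, 8, 11, 10 → 4
22 → 1, 8, 11, 10, 15, 18 → 6
1 → none → 0
8 → none → 0
11 → 10 → 1
10 → none → 0
32 → 31, 15, 18 → 3
36 → 31, 15, 18 → 3
31 → 15, 18 → 2
15 → none → 0
18 → none → 0
Sum: 4 + 6 + 0 + 0 + 1 + 0 + 3 + 3 + 2 + 0 + 0 = 19

19 out-of-order pairs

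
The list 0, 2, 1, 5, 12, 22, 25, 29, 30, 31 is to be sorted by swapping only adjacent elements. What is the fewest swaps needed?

Each adjacent swap fixes exactly one inversion, so the minimum swap count equals the number of inversions.
Count inversions — for each element, later elements that are smaller:
0: none → 0
2: 1 → 1
1: none → 0
5: none → 0
12: none → 0
22: none → 0
25: none → 0
29: none → 0
30: none → 0
31: none → 0
Total inversions: 0 + 1 + 0 + 0 + 0 + 0 + 0 + 0 + 0 + 0 = 1

There is 1 adjacent swap.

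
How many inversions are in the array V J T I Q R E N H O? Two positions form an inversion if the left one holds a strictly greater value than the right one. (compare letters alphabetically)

30 out-of-order pairs

Sweep left to right; for each value list the smaller values that follow it:
V → J, T, I, Q, R, E, N, H, O → 9
J → I, E, H → 3
T → I, Q, R, E, N, H, O → 7
I → E, H → 2
Q → E, N, H, O → 4
R → E, N, H, O → 4
E → none → 0
N → H → 1
H → none → 0
O → none → 0
Sum: 9 + 3 + 7 + 2 + 4 + 4 + 0 + 1 + 0 + 0 = 30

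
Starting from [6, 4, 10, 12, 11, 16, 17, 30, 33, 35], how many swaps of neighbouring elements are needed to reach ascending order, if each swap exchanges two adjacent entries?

Minimum adjacent swaps = number of inversions (each swap of adjacent out-of-order elements removes one inversion and no swap can remove more).
Count inversions — for each element, later elements that are smaller:
6: 4 → 1
4: none → 0
10: none → 0
12: 11 → 1
11: none → 0
16: none → 0
17: none → 0
30: none → 0
33: none → 0
35: none → 0
Total inversions: 1 + 0 + 0 + 1 + 0 + 0 + 0 + 0 + 0 + 0 = 2

2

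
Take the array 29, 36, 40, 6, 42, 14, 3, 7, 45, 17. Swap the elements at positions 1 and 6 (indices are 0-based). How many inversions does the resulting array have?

Positions 1 and 6 hold 36 and 3; after swapping, the array is [29, 3, 40, 6, 42, 14, 36, 7, 45, 17].
For each element, count later entries that are smaller:
29: 5
3: 0
40: 5
6: 0
42: 4
14: 1
36: 2
7: 0
45: 1
17: 0
Sum: 5 + 0 + 5 + 0 + 4 + 1 + 2 + 0 + 1 + 0 = 18

18 inversions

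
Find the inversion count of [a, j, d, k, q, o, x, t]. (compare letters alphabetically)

Count, for each position, how many later elements it exceeds:
a: 0
j: 1
d: 0
k: 0
q: 1
o: 0
x: 1
t: 0
Sum: 0 + 1 + 0 + 0 + 1 + 0 + 1 + 0 = 3

3 inversions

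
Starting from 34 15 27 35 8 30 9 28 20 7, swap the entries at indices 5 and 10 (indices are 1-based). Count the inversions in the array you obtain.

Positions 5 and 10 hold 8 and 7; after swapping, the array is [34, 15, 27, 35, 7, 30, 9, 28, 20, 8].
Sweep left to right; for each value list the smaller values that follow it:
34 → 15, 27, 7, 30, 9, 28, 20, 8 → 8
15 → 7, 9, 8 → 3
27 → 7, 9, 20, 8 → 4
35 → 7, 30, 9, 28, 20, 8 → 6
7 → none → 0
30 → 9, 28, 20, 8 → 4
9 → 8 → 1
28 → 20, 8 → 2
20 → 8 → 1
8 → none → 0
Sum: 8 + 3 + 4 + 6 + 0 + 4 + 1 + 2 + 1 + 0 = 29

Inversions: 29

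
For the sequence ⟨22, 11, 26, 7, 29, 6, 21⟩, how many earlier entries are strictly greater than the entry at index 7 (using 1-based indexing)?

3 such elements

The element at index 7 is 21.
Elements before it: 22, 11, 26, 7, 29, 6
Those larger than 21: 22, 26, 29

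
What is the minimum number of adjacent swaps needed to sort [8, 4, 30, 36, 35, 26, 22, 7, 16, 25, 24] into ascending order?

29

Each adjacent swap fixes exactly one inversion, so the minimum swap count equals the number of inversions.
Count inversions — for each element, later elements that are smaller:
8: 4, 7 → 2
4: none → 0
30: 26, 22, 7, 16, 25, 24 → 6
36: 35, 26, 22, 7, 16, 25, 24 → 7
35: 26, 22, 7, 16, 25, 24 → 6
26: 22, 7, 16, 25, 24 → 5
22: 7, 16 → 2
7: none → 0
16: none → 0
25: 24 → 1
24: none → 0
Total inversions: 2 + 0 + 6 + 7 + 6 + 5 + 2 + 0 + 0 + 1 + 0 = 29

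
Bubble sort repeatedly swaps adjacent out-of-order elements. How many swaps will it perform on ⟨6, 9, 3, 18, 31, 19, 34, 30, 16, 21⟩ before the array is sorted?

The minimum number of adjacent swaps to sort an array equals its inversion count, since every such swap removes exactly one inversion.
Count inversions — for each element, later elements that are smaller:
6: 3 → 1
9: 3 → 1
3: none → 0
18: 16 → 1
31: 19, 30, 16, 21 → 4
19: 16 → 1
34: 30, 16, 21 → 3
30: 16, 21 → 2
16: none → 0
21: none → 0
Total inversions: 1 + 1 + 0 + 1 + 4 + 1 + 3 + 2 + 0 + 0 = 13

13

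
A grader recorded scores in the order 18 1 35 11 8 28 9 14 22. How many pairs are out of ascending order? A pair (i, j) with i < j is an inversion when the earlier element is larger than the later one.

16 inversions

Count, for each position, how many later elements it exceeds:
18 → 1, 11, 8, 9, 14 → 5
1 → none → 0
35 → 11, 8, 28, 9, 14, 22 → 6
11 → 8, 9 → 2
8 → none → 0
28 → 9, 14, 22 → 3
9 → none → 0
14 → none → 0
22 → none → 0
Sum: 5 + 0 + 6 + 2 + 0 + 3 + 0 + 0 + 0 = 16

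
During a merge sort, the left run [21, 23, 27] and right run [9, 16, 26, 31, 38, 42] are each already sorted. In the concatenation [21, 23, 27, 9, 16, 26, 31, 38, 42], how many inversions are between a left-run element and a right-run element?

7

Take each right-half value and tally the left-half values above it:
r = 9: 21, 23, 27 → 3
r = 16: 21, 23, 27 → 3
r = 26: 27 → 1
r = 31: none → 0
r = 38: none → 0
r = 42: none → 0
Cross-inversions: 3 + 3 + 1 + 0 + 0 + 0 = 7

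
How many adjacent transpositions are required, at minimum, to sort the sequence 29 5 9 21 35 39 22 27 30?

Each adjacent swap fixes exactly one inversion, so the minimum swap count equals the number of inversions.
Count inversions — for each element, later elements that are smaller:
29: 5, 9, 21, 22, 27 → 5
5: none → 0
9: none → 0
21: none → 0
35: 22, 27, 30 → 3
39: 22, 27, 30 → 3
22: none → 0
27: none → 0
30: none → 0
Total inversions: 5 + 0 + 0 + 0 + 3 + 3 + 0 + 0 + 0 = 11

There are 11 swaps.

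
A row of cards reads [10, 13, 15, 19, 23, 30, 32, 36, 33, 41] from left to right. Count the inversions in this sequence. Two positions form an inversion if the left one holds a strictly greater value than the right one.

Count, for each position, how many later elements it exceeds:
10: 0
13: 0
15: 0
19: 0
23: 0
30: 0
32: 0
36: 1
33: 0
41: 0
Sum: 0 + 0 + 0 + 0 + 0 + 0 + 0 + 1 + 0 + 0 = 1

There is 1 out-of-order pair.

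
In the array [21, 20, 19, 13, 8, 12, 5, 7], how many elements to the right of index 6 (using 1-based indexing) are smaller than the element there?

The element at index 6 is 12.
Elements after it: 5, 7
Those smaller than 12: 5, 7

2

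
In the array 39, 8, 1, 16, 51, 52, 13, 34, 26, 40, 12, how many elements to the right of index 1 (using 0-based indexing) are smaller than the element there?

1 such element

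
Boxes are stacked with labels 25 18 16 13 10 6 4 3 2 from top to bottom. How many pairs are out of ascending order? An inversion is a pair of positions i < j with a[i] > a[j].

36 inversions

Element-by-element contributions:
25 → 18, 16, 13, 10, 6, 4, 3, 2 → 8
18 → 16, 13, 10, 6, 4, 3, 2 → 7
16 → 13, 10, 6, 4, 3, 2 → 6
13 → 10, 6, 4, 3, 2 → 5
10 → 6, 4, 3, 2 → 4
6 → 4, 3, 2 → 3
4 → 3, 2 → 2
3 → 2 → 1
2 → none → 0
Sum: 8 + 7 + 6 + 5 + 4 + 3 + 2 + 1 + 0 = 36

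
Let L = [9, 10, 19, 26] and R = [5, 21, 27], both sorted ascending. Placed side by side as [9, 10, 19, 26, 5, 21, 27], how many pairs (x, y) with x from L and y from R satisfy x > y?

5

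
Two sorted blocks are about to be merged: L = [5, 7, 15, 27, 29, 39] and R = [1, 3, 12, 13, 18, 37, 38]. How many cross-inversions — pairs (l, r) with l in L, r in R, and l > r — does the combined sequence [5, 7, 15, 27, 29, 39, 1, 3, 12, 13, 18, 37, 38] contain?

25 cross-inversions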